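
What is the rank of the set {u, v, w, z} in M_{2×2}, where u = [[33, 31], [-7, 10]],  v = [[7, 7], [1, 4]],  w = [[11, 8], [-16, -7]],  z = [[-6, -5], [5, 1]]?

Use coordinates relative to {E₁₁, E₁₂, E₂₁, E₂₂}.
Apply Gaussian elimination to the matrix whose rows are u, v, w, z.
Reduction leaves 2 leading entries, giving rank 2.

2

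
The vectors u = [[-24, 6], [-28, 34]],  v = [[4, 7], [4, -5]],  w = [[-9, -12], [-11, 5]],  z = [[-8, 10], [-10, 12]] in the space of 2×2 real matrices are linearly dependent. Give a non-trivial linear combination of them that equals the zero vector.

Pass to coordinate vectors relative to the basis {E₁₁, E₁₂, E₂₁, E₂₂}.
Solve the homogeneous system with u, v, w, z as columns by row-reducing the coefficient matrix.
One solution (up to scaling) is (1, 2, 0, -2).

u + 2v - 2z = 0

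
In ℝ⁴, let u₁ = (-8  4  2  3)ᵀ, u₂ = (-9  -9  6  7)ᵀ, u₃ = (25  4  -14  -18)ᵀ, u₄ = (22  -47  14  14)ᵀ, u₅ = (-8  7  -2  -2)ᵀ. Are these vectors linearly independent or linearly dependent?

There are 5 vectors in a 4-dimensional space, so they cannot be linearly independent.

linearly dependent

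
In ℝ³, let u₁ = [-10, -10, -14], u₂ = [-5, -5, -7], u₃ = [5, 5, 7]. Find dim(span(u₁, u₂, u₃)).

dim = 1

Row-reduce the 3×3 matrix with these as rows.
Reduction leaves 1 leading entry, giving rank 1.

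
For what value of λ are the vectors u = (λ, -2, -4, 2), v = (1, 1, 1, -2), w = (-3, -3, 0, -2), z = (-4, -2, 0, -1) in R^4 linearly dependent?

Dependence holds iff the 4×4 matrix [u v w z] is singular.
Cofactor expansion gives det = λ - 42.
Solving λ - 42 = 0 yields λ = 42.

λ = 42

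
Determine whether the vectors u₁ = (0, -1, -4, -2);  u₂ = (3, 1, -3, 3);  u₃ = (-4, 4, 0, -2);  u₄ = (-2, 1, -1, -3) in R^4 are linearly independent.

linearly independent

Form the 4×4 matrix with these as columns; its determinant is 78.
A nonzero determinant means the columns are linearly independent.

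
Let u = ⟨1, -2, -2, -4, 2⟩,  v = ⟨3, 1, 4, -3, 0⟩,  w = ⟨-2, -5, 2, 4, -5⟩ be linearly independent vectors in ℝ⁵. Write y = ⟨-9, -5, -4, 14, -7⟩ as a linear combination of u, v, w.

Write y = α₁u + … + α₃w and equate components.
The system has the unique solution (α₁, α₂, α₃) = (-1, -2, 1).

y = -u - 2v + w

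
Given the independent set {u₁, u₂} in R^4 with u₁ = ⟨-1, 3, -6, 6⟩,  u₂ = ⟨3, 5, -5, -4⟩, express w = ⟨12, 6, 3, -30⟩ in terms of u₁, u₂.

w = -3u₁ + 3u₂

Write w = α₁u₁ + α₂u₂ and equate components.
Back-substitution yields (α₁, α₂) = (-3, 3).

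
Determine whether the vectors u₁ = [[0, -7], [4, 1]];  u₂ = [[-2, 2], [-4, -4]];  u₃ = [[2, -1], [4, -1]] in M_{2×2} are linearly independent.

Take coordinates with respect to the standard basis {E₁₁, E₁₂, E₂₁, E₂₂}.
Place the vectors as rows of a 3×4 matrix and reduce to echelon form.
The reduction yields 3 nonzero rows, so the rank is 3.
Since rank = 3 (the number of vectors), the set is linearly independent.

linearly independent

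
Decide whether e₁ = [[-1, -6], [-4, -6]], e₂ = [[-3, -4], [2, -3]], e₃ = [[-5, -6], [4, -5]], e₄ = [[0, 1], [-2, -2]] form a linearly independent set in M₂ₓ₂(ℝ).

linearly independent

Take coordinates with respect to the standard basis {E₁₁, E₁₂, E₂₁, E₂₂}.
The matrix [e₁|e₂|e₃|e₄] has determinant 30.
A nonzero determinant means the columns are linearly independent.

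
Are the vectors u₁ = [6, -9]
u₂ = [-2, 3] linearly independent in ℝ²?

The matrix [u₁|u₂] has determinant 0.
A zero determinant means the columns are linearly dependent.

linearly dependent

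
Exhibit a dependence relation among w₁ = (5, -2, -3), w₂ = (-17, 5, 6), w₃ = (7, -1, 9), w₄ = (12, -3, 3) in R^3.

w₁ - w₂ + 2w₃ - 3w₄ = 0

Set up α₁w₁ + … + α₄w₄ = 0 and solve the homogeneous system.
One solution (up to scaling) is (1, -1, 2, -3).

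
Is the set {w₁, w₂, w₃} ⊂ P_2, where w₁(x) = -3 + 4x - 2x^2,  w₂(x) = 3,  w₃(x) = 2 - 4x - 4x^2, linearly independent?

Take coordinates with respect to the standard basis {1, x, x^2}.
Form the 3×3 matrix with these as columns; its determinant is 72.
A nonzero determinant means the columns are linearly independent.

linearly independent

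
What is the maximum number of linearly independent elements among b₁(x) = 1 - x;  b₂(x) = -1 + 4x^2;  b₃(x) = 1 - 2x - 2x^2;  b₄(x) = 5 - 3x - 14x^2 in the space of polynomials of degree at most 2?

3

Use coordinates relative to {1, x, x^2}.
Row-reduce the 4×3 matrix with these as rows.
There are 3 pivot columns, so rank = 3.
(With 4 elements in a 3-dimensional space the rank is at most 3.)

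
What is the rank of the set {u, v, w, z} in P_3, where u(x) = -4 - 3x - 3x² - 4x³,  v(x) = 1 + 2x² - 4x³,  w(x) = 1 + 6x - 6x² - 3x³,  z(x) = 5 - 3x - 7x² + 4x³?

Pass to coordinate vectors with respect to the basis {1, x, …, x³}.
Row-reduce the 4×4 matrix with these as rows.
The echelon form has 4 nonzero rows, so the rank is 4.

rank 4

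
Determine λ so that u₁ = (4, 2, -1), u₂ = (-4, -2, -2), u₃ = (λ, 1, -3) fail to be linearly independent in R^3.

Dependence holds iff the 3×3 matrix [u₁ u₂ u₃] is singular.
Cofactor expansion gives det = 12 - 6*λ.
This vanishes exactly when λ = 2.

λ = 2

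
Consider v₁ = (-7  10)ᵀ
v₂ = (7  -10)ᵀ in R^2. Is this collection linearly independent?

linearly dependent

Place the vectors as rows of a 2×2 matrix and reduce to echelon form.
The reduction yields 1 nonzero row, so the rank is 1.
Since rank 1 < 2, the set is linearly dependent.
Indeed v₁ + v₂ = 0.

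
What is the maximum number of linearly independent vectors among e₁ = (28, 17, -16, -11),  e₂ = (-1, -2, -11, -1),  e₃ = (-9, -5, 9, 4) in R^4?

2

Row-reduce the 3×4 matrix with these as rows.
Reduction leaves 2 leading entries, giving rank 2.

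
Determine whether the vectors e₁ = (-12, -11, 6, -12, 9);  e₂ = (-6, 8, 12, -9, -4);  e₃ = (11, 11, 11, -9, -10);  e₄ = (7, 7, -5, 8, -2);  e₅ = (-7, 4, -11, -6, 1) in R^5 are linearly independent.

Place the vectors as rows of a 5×5 matrix and reduce to echelon form.
The reduction yields 5 nonzero rows, so the rank is 5.
Since rank = 5 (the number of vectors), the set is linearly independent.

linearly independent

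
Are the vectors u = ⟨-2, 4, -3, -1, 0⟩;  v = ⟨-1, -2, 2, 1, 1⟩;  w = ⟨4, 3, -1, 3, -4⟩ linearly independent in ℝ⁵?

Place the vectors as rows of a 3×5 matrix and reduce to echelon form.
The reduction yields 3 nonzero rows, so the rank is 3.
Since rank = 3 (the number of vectors), the set is linearly independent.

linearly independent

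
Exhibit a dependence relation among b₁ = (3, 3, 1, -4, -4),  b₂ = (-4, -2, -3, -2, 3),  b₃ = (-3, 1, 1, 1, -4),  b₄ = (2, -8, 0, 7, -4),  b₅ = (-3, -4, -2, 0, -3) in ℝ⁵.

Write the vectors as columns of a matrix and find a nonzero vector in its null space.
The free variable yields coefficients (1, 2, 1, 1, -2) (any nonzero multiple also works).

b₁ + 2b₂ + b₃ + b₄ - 2b₅ = 0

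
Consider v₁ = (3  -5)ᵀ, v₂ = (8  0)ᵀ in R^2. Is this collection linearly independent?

Form the 2×2 matrix with these as columns; its determinant is 40.
A nonzero determinant means the columns are linearly independent.

linearly independent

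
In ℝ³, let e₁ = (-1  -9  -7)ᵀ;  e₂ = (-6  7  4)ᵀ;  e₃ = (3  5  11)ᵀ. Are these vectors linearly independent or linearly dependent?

Form the 3×3 matrix with these as columns; its determinant is -402.
A nonzero determinant means the columns are linearly independent.

linearly independent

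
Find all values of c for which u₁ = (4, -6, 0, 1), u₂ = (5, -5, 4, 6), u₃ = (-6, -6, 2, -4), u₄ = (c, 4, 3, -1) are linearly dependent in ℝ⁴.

The set is linearly dependent precisely when det[u₁; u₂; u₃; u₄] = 0.
The determinant works out to -182*c - 1352.
Setting this to zero gives c = -52/7.

c = -52/7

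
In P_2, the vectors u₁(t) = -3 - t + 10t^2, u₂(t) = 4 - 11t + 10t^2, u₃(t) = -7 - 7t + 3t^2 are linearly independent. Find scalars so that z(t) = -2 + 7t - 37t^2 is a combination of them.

Work in coordinates with respect to the standard basis {1, t, t^2}.
Since u₁, u₂, u₃ are independent, the coefficients expressing z are uniquely determined by a linear system.
Back-substitution yields (α₁, α₂, α₃) = (-3, -1, 1).

z = -3u₁ - u₂ + u₃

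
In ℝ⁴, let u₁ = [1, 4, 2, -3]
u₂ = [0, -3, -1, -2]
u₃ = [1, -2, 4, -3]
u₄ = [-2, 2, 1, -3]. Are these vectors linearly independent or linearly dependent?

linearly independent

Place the vectors as rows of a 4×4 matrix and reduce to echelon form.
The reduction yields 4 nonzero rows, so the rank is 4.
Since rank = 4 (the number of vectors), the set is linearly independent.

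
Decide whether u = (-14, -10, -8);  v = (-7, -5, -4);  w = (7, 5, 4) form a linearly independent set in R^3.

linearly dependent

Row-reduce the matrix whose columns are u, v, w.
The reduction yields 1 nonzero row, so the rank is 1.
Since rank 1 < 3, the set is linearly dependent.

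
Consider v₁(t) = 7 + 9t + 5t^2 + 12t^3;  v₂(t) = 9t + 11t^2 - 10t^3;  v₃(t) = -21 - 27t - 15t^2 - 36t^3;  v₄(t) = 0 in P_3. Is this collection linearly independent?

linearly dependent

Write each element as a coordinate vector in ℝ⁴ using {1, t, …, t^3}.
One of the vectors is the zero vector, so the set is linearly dependent.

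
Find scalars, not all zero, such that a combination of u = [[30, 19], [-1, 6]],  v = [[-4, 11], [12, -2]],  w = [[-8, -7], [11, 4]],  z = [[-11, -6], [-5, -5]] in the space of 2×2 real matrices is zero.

u + w + 2z = 0

Take coordinates with respect to {E₁₁, E₁₂, E₂₁, E₂₂}.
Row-reduce the matrix with u, v, w, z as columns; the null space gives the coefficients.
One solution (up to scaling) is (1, 0, 1, 2).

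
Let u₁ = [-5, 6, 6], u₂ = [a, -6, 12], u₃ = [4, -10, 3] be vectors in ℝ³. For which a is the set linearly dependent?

Place the vectors as rows of a 3×3 matrix; dependence ⇔ determinant zero.
Expanding, det = -78*a - 78.
Solving -78*a - 78 = 0 yields a = -1.

a = -1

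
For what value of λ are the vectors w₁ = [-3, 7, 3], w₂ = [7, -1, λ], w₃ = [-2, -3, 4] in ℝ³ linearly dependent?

Dependence holds iff the 3×3 matrix [w₁ w₂ w₃] is singular.
Cofactor expansion gives det = -23*λ - 253.
Setting this to zero gives λ = -11.

λ = -11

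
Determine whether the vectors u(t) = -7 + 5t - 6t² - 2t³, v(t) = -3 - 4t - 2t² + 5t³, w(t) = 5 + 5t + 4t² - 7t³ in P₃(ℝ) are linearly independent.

Take coordinates with respect to the standard basis {1, t, …, t³}.
Place the vectors as rows of a 3×4 matrix and reduce to echelon form.
The reduction yields 3 nonzero rows, so the rank is 3.
Since rank = 3 (the number of vectors), the set is linearly independent.

linearly independent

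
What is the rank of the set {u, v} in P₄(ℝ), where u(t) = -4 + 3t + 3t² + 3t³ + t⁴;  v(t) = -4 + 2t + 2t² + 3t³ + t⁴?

Use coordinates relative to {1, t, …, t⁴}.
Row-reduce the 2×5 matrix with these as rows.
Reduction leaves 2 leading entries, giving rank 2.

2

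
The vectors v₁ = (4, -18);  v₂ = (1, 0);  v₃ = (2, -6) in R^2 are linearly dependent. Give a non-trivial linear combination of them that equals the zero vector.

Row-reduce the matrix with v₁, v₂, v₃ as columns; the null space gives the coefficients.
One solution (up to scaling) is (1, 2, -3).

v₁ + 2v₂ - 3v₃ = 0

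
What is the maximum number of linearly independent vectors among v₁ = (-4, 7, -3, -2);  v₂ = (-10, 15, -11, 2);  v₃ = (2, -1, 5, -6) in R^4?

Apply Gaussian elimination to the matrix whose rows are v₁, v₂, v₃.
There are 2 pivot columns, so rank = 2.

2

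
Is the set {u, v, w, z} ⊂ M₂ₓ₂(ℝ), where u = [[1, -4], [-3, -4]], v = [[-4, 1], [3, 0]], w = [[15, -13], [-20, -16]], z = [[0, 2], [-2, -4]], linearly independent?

linearly dependent

Take coordinates with respect to the standard basis {E₁₁, E₁₂, E₂₁, E₂₂}.
Place the vectors as rows of a 4×4 matrix and reduce to echelon form.
The reduction yields 3 nonzero rows, so the rank is 3.
Since rank 3 < 4, the set is linearly dependent.
Indeed 3u - 3v - w + z = 0.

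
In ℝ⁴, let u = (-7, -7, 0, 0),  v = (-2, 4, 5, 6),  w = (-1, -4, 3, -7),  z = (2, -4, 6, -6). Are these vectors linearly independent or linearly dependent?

Form the 4×4 matrix with these as columns; its determinant is -1848.
A nonzero determinant means the columns are linearly independent.

linearly independent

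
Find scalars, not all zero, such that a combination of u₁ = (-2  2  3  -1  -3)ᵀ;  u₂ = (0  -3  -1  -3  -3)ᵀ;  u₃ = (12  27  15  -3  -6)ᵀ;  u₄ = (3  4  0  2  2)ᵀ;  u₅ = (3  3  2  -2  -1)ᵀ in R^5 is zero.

3u₁ - u₃ + 3u₄ + 3u₅ = 0

Solve the homogeneous system with u₁, u₂, u₃, u₄, u₅ as columns by row-reducing the coefficient matrix.
The free variable yields coefficients (3, 0, -1, 3, 3) (any nonzero multiple also works).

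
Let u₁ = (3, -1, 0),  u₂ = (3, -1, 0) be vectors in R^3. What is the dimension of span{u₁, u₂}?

Row-reduce the 2×3 matrix with these as rows.
The echelon form has 1 nonzero row, so the rank is 1.

dim = 1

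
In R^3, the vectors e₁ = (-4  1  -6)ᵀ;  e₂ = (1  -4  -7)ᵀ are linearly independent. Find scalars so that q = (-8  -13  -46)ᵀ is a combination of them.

Solve the system with e₁, e₂ as columns and q as the right-hand side.
The system has the unique solution (a₁, a₂) = (3, 4).

q = 3e₁ + 4e₂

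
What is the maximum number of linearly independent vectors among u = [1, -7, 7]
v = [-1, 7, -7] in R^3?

Apply Gaussian elimination to the matrix whose rows are u, v.
Reduction leaves 1 leading entry, giving rank 1.

1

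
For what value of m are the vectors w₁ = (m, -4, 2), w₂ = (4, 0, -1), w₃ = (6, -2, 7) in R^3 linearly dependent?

The set is linearly dependent precisely when det[w₁; w₂; w₃] = 0.
The determinant works out to 120 - 2*m.
Setting this to zero gives m = 60.

m = 60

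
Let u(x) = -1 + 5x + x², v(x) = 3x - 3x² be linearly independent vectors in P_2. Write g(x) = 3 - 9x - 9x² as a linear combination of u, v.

g = -3u + 2v

Work in coordinates with respect to the standard basis {1, x, x²}.
Set up the augmented matrix [u | v | g] and row-reduce.
Back-substitution yields (c₁, c₂) = (-3, 2).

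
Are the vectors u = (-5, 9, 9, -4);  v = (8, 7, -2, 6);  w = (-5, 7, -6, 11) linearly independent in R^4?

Row-reduce the matrix whose columns are u, v, w.
The reduction yields 3 nonzero rows, so the rank is 3.
Since rank = 3 (the number of vectors), the set is linearly independent.

linearly independent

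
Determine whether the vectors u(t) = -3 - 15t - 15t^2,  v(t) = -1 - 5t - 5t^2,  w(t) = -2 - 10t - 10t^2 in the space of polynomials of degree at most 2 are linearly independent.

Write each element as a coordinate vector in ℝ³ using {1, t, t^2}.
One vector is a scalar multiple of another, so the set is dependent.

linearly dependent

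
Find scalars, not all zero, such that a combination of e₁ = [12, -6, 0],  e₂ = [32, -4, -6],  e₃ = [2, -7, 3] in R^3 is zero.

3e₁ - e₂ - 2e₃ = 0

Set up α₁e₁ + … + α₃e₃ = 0 and solve the homogeneous system.
The free variable yields coefficients (3, -1, -2) (any nonzero multiple also works).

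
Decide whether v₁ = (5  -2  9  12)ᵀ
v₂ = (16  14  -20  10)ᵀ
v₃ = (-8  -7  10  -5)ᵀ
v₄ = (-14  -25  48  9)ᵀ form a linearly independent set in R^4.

The matrix [v₁|v₂|v₃|v₄] has determinant 0.
A zero determinant means the columns are linearly dependent.
Indeed v₂ + 2v₃ = 0.

linearly dependent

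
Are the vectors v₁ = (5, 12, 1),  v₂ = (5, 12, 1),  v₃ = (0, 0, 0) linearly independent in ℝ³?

One of the vectors is the zero vector, so the set is linearly dependent.

linearly dependent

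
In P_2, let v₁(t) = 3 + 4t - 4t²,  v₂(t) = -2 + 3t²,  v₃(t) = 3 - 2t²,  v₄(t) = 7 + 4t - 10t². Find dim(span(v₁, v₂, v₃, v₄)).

Pass to coordinate vectors with respect to the basis {1, t, t²}.
Apply Gaussian elimination to the matrix whose rows are v₁, v₂, v₃, v₄.
Exactly 3 pivots survive; hence the rank is 3.
(With 4 elements in a 3-dimensional space the rank is at most 3.)

dim = 3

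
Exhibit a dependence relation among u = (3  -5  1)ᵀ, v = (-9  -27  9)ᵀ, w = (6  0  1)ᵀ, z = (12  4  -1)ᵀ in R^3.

3u - v + 3w - 3z = 0

Write the vectors as columns of a matrix and find a nonzero vector in its null space.
A generator of the null space is (3, -1, 3, -3).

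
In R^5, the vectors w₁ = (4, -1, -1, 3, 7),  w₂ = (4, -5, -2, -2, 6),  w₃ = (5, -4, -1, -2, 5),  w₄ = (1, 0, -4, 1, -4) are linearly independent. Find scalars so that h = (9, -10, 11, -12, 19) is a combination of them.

h = -w₁ - w₂ + 4w₃ - 3w₄

Write h = c₁w₁ + … + c₄w₄ and equate components.
The system has the unique solution (c₁, …, c₄) = (-1, -1, 4, -3).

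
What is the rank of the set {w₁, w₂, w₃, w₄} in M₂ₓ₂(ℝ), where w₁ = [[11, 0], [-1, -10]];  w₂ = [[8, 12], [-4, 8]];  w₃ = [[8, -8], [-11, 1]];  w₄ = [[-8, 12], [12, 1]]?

rank 4

Pass to coordinate vectors with respect to the basis {E₁₁, E₁₂, E₂₁, E₂₂}.
Apply Gaussian elimination to the matrix whose rows are w₁, w₂, w₃, w₄.
Exactly 4 pivots survive; hence the rank is 4.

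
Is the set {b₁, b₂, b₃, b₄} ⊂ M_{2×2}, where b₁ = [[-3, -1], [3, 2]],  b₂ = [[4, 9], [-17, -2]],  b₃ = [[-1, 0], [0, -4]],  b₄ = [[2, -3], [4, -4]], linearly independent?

linearly dependent

Take coordinates with respect to the standard basis {E₁₁, E₁₂, E₂₁, E₂₂}.
Place the vectors as rows of a 4×4 matrix and reduce to echelon form.
The reduction yields 3 nonzero rows, so the rank is 3.
Since rank 3 < 4, the set is linearly dependent.
Indeed 3b₁ + b₂ - b₃ + 2b₄ = 0.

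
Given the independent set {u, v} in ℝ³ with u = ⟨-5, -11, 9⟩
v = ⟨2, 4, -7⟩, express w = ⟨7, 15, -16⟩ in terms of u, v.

w = -u + v

Solve the system with u, v as columns and w as the right-hand side.
Back-substitution yields (α₁, α₂) = (-1, 1).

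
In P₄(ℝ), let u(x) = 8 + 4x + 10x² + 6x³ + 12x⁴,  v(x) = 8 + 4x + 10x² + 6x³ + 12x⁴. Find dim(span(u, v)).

dim = 1

Pass to coordinate vectors with respect to the basis {1, x, …, x⁴}.
Put the 5×2 matrix [u|v] into echelon form.
The echelon form has 1 nonzero row, so the rank is 1.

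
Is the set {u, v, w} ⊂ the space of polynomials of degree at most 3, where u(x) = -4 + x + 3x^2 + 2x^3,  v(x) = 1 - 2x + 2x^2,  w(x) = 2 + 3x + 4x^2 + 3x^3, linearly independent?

Take coordinates with respect to the standard basis {1, x, …, x^3}.
Place the vectors as rows of a 3×4 matrix and reduce to echelon form.
The reduction yields 3 nonzero rows, so the rank is 3.
Since rank = 3 (the number of vectors), the set is linearly independent.

linearly independent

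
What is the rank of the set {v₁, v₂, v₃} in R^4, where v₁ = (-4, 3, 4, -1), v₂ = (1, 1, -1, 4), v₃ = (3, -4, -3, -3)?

2

Row-reduce the 3×4 matrix with these as rows.
The echelon form has 2 nonzero rows, so the rank is 2.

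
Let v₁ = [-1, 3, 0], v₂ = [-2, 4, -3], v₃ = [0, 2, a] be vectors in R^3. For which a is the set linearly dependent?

Place the vectors as rows of a 3×3 matrix; dependence ⇔ determinant zero.
The determinant works out to 2*a - 6.
This vanishes exactly when a = 3.

a = 3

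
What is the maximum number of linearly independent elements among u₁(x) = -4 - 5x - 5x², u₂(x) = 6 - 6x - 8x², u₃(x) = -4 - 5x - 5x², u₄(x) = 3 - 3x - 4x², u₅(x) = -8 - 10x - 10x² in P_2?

Use coordinates relative to {1, x, x²}.
Put the 3×5 matrix [u₁|u₂|u₃|u₄|u₅] into echelon form.
Reduction leaves 2 leading entries, giving rank 2.
(With 5 elements in a 3-dimensional space the rank is at most 3.)

2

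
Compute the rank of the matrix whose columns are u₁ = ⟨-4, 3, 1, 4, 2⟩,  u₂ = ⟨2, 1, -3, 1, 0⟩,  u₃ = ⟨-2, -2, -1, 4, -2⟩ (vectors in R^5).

Form the matrix with u₁, u₂, u₃ as columns and reduce.
The echelon form has 3 nonzero rows, so the rank is 3.

3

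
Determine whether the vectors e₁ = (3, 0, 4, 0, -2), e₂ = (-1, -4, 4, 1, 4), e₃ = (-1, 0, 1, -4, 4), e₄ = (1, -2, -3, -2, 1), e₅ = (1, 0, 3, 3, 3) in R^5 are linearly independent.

linearly independent

Place the vectors as rows of a 5×5 matrix and reduce to echelon form.
The reduction yields 5 nonzero rows, so the rank is 5.
Since rank = 5 (the number of vectors), the set is linearly independent.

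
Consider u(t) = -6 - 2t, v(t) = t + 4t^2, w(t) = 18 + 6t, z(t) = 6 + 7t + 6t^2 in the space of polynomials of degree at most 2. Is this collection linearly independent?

Write each element as a coordinate vector in ℝ³ using {1, t, t^2}.
There are 4 vectors in a 3-dimensional space, so they cannot be linearly independent.

linearly dependent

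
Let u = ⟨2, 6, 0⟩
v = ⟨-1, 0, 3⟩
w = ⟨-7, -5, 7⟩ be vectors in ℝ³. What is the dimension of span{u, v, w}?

3

Row-reduce the 3×3 matrix with these as rows.
Reduction leaves 3 leading entries, giving rank 3.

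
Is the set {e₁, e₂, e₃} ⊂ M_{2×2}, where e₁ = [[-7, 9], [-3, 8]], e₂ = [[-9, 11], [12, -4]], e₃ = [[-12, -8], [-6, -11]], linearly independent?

Write each element as a coordinate vector in ℝ⁴ using {E₁₁, E₁₂, E₂₁, E₂₂}.
Row-reduce the matrix whose columns are e₁, e₂, e₃.
The reduction yields 3 nonzero rows, so the rank is 3.
Since rank = 3 (the number of vectors), the set is linearly independent.

linearly independent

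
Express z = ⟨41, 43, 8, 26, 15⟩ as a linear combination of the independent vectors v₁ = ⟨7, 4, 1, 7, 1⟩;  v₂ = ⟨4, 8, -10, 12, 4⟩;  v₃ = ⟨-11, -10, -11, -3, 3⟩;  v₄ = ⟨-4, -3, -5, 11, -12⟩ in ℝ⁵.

z = v₁ + 2v₂ - 2v₃ - v₄

Solve the system with v₁, v₂, v₃, v₄ as columns and z as the right-hand side.
Back-substitution yields (α₁, …, α₄) = (1, 2, -2, -1).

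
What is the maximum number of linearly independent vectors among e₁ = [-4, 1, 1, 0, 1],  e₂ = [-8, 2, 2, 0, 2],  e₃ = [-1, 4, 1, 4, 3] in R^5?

2

Apply Gaussian elimination to the matrix whose rows are e₁, e₂, e₃.
There are 2 pivot columns, so rank = 2.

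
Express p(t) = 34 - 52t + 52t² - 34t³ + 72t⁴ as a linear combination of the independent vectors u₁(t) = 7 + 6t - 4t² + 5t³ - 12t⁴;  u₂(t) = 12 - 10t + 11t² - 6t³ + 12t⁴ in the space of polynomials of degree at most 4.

Take coordinate vectors relative to {1, t, …, t⁴}.
Since u₁, u₂ are independent, the coefficients expressing p are uniquely determined by a linear system.
The system has the unique solution (α₁, α₂) = (-2, 4).

p = -2u₁ + 4u₂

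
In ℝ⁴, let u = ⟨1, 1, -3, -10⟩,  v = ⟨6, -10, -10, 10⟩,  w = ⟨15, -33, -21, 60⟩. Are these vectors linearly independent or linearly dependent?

Row-reduce the matrix whose columns are u, v, w.
The reduction yields 2 nonzero rows, so the rank is 2.
Since rank 2 < 3, the set is linearly dependent.
Indeed 3u - 3v + w = 0.

linearly dependent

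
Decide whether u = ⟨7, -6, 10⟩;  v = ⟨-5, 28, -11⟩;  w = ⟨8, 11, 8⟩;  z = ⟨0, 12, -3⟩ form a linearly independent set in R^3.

There are 4 vectors in a 3-dimensional space, so they cannot be linearly independent.

linearly dependent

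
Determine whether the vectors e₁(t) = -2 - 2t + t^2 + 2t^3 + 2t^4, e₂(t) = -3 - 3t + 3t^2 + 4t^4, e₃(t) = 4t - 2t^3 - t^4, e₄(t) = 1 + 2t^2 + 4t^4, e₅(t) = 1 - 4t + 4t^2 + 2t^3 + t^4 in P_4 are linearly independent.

linearly independent

Take coordinates with respect to the standard basis {1, t, …, t^4}.
Form the 5×5 matrix with these as columns; its determinant is -500.
A nonzero determinant means the columns are linearly independent.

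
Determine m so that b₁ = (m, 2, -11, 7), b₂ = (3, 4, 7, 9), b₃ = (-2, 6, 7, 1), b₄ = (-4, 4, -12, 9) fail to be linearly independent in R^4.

Dependence holds iff the 4×4 matrix [b₁ b₂ b₃ b₄] is singular.
Expanding, det = -950*m - 2660.
Setting this to zero gives m = -14/5.

m = -14/5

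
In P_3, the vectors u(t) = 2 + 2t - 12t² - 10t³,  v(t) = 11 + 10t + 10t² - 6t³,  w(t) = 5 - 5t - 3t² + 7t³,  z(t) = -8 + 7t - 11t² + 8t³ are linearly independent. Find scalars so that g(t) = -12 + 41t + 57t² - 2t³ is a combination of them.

Take coordinate vectors relative to {1, t, …, t³}.
Write g = α₁u + … + α₄z and equate components.
The system has the unique solution (α₁, …, α₄) = (-3, 2, -4, 1).

g = -3u + 2v - 4w + z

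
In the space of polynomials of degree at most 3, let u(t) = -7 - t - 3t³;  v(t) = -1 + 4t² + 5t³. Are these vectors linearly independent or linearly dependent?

linearly independent

Write each element as a coordinate vector in ℝ⁴ using {1, t, …, t³}.
Row-reduce the matrix whose columns are u, v.
The reduction yields 2 nonzero rows, so the rank is 2.
Since rank = 2 (the number of vectors), the set is linearly independent.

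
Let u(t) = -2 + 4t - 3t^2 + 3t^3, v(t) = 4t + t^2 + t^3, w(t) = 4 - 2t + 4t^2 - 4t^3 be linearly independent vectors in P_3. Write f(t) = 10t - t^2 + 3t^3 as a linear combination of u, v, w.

f = 2u + v + w

Identify each element with its coordinate vector in ℝ⁴ via {1, t, …, t^3}.
Set up the augmented matrix [u | v | w | f] and row-reduce.
Back-substitution yields (c₁, c₂, c₃) = (2, 1, 1).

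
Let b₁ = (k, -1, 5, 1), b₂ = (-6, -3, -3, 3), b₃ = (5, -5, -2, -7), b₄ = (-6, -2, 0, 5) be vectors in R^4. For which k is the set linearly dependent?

Dependence holds iff the 4×4 matrix [b₁ b₂ b₃ b₄] is singular.
Expanding, det = 180 - 99*k.
Solving 180 - 99*k = 0 yields k = 20/11.

k = 20/11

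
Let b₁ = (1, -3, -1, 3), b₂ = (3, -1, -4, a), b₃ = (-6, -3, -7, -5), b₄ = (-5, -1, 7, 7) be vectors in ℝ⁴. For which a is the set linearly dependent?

The set is linearly dependent precisely when det[b₁; b₂; b₃; b₄] = 0.
Cofactor expansion gives det = -250*a - 500.
This vanishes exactly when a = -2.

a = -2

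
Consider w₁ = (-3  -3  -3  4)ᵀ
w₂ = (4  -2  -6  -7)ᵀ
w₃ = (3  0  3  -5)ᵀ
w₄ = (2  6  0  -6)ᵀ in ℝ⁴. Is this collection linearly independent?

Place the vectors as rows of a 4×4 matrix and reduce to echelon form.
The reduction yields 4 nonzero rows, so the rank is 4.
Since rank = 4 (the number of vectors), the set is linearly independent.

linearly independent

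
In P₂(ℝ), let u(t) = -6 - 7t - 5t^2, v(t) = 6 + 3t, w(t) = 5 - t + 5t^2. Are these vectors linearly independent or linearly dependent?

linearly independent

Take coordinates with respect to the standard basis {1, t, t^2}.
Place the vectors as rows of a 3×3 matrix and reduce to echelon form.
The reduction yields 3 nonzero rows, so the rank is 3.
Since rank = 3 (the number of vectors), the set is linearly independent.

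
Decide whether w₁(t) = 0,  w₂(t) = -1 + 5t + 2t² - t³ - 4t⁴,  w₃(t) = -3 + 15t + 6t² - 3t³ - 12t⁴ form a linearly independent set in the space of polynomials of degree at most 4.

linearly dependent

Take coordinates with respect to the standard basis {1, t, …, t⁴}.
One of the vectors is the zero vector, so the set is linearly dependent.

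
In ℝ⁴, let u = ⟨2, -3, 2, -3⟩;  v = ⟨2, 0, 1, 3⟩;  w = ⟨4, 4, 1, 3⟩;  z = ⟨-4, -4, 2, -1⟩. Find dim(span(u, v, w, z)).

4

Row-reduce the 4×4 matrix with these as rows.
There are 4 pivot columns, so rank = 4.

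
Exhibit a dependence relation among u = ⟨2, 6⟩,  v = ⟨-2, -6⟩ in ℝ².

Row-reduce the matrix with u, v as columns; the null space gives the coefficients.
A generator of the null space is (1, 1).

u + v = 0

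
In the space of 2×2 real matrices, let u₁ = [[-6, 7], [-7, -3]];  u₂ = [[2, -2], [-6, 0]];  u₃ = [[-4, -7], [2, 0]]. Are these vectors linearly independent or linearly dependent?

Write each element as a coordinate vector in ℝ⁴ using {E₁₁, E₁₂, E₂₁, E₂₂}.
Place the vectors as rows of a 3×4 matrix and reduce to echelon form.
The reduction yields 3 nonzero rows, so the rank is 3.
Since rank = 3 (the number of vectors), the set is linearly independent.

linearly independent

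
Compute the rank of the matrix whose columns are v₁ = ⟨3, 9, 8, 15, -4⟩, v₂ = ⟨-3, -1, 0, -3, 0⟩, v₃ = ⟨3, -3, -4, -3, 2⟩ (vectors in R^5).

Put the 5×3 matrix [v₁|v₂|v₃] into echelon form.
There are 2 pivot columns, so rank = 2.

rank 2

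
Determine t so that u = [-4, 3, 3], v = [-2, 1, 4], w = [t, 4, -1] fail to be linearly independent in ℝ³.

t = -38/9

The set is linearly dependent precisely when det[u; v; w] = 0.
Cofactor expansion gives det = 9*t + 38.
Setting this to zero gives t = -38/9.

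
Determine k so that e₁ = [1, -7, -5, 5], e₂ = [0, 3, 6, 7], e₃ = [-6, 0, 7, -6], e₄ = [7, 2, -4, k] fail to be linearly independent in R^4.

The vectors are dependent exactly when the determinant of the matrix with rows e₁, e₂, e₃, e₄ vanishes.
Expanding, det = 183*k - 2196.
Setting this to zero gives k = 12.

k = 12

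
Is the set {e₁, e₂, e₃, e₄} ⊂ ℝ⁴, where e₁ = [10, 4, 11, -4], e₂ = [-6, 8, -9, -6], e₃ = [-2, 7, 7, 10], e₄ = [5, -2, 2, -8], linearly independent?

linearly independent

The matrix [e₁|e₂|e₃|e₄] has determinant -3430.
A nonzero determinant means the columns are linearly independent.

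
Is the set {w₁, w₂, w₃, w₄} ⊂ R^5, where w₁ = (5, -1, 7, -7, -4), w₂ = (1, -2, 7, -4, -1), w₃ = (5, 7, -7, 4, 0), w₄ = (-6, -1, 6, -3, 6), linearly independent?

linearly independent

Place the vectors as rows of a 4×5 matrix and reduce to echelon form.
The reduction yields 4 nonzero rows, so the rank is 4.
Since rank = 4 (the number of vectors), the set is linearly independent.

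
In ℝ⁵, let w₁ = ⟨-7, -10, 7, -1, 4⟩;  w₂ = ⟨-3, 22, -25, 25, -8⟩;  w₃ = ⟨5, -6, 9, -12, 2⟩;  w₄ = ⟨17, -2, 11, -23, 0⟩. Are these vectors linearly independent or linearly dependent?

Place the vectors as rows of a 4×5 matrix and reduce to echelon form.
The reduction yields 2 nonzero rows, so the rank is 2.
Since rank 2 < 4, the set is linearly dependent.
Indeed w₁ + w₂ + 2w₃ = 0.

linearly dependent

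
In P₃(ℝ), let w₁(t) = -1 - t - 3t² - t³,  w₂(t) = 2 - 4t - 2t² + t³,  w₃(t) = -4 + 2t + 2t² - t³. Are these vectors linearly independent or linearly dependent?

Write each element as a coordinate vector in ℝ⁴ using {1, t, …, t³}.
Place the vectors as rows of a 3×4 matrix and reduce to echelon form.
The reduction yields 3 nonzero rows, so the rank is 3.
Since rank = 3 (the number of vectors), the set is linearly independent.

linearly independent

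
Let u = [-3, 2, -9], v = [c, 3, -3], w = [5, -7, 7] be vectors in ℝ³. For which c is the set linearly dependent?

The set is linearly dependent precisely when det[u; v; w] = 0.
Cofactor expansion gives det = 49*c + 105.
Setting this to zero gives c = -15/7.

c = -15/7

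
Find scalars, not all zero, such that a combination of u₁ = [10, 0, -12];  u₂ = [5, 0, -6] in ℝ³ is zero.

u₁ - 2u₂ = 0

Write the vectors as columns of a matrix and find a nonzero vector in its null space.
One solution (up to scaling) is (1, -2).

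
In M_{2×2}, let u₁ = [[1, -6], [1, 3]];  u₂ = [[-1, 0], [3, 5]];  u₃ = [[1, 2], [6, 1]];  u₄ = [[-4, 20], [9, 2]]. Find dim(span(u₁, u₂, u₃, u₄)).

Pass to coordinate vectors with respect to the basis {E₁₁, E₁₂, E₂₁, E₂₂}.
Row-reduce the 4×4 matrix with these as rows.
Reduction leaves 3 leading entries, giving rank 3.

3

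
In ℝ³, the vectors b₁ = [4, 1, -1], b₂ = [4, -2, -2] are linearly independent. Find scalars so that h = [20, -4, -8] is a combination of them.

h = 2b₁ + 3b₂

Set up the augmented matrix [b₁ | b₂ | h] and row-reduce.
The system has the unique solution (a₁, a₂) = (2, 3).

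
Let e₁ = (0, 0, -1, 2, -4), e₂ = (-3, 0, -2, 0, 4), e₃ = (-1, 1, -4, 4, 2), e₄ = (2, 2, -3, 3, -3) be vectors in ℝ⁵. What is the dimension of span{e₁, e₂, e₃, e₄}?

Put the 5×4 matrix [e₁|e₂|e₃|e₄] into echelon form.
The echelon form has 4 nonzero rows, so the rank is 4.

dim = 4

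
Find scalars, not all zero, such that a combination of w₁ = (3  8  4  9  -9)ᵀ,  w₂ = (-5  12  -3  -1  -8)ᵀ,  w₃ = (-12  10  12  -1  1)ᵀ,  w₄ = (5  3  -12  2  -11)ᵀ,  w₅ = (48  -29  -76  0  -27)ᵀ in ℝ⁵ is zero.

w₁ + 3w₃ - 3w₄ + w₅ = 0

Set up α₁w₁ + … + α₅w₅ = 0 and solve the homogeneous system.
One solution (up to scaling) is (1, 0, 3, -3, 1).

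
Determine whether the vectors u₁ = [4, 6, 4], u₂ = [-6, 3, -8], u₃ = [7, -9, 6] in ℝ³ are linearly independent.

Form the 3×3 matrix with these as columns; its determinant is -204.
A nonzero determinant means the columns are linearly independent.

linearly independent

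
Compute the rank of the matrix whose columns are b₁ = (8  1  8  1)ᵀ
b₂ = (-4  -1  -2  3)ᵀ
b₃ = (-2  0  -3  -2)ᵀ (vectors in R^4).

2

Row-reduce the 3×4 matrix with these as rows.
The echelon form has 2 nonzero rows, so the rank is 2.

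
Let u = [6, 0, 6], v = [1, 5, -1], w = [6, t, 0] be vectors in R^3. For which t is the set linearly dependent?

t = 15

The vectors are dependent exactly when the determinant of the matrix with rows u, v, w vanishes.
Expanding, det = 12*t - 180.
Solving 12*t - 180 = 0 yields t = 15.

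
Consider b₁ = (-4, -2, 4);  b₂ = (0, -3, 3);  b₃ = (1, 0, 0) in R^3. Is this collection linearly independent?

linearly independent

The matrix [b₁|b₂|b₃] has determinant 6.
A nonzero determinant means the columns are linearly independent.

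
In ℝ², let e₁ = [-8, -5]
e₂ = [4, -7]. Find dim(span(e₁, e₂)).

Form the matrix with e₁, e₂ as columns and reduce.
Exactly 2 pivots survive; hence the rank is 2.

dim = 2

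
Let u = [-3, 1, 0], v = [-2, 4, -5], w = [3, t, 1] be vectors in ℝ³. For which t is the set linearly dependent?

The vectors are dependent exactly when the determinant of the matrix with rows u, v, w vanishes.
The determinant works out to -15*t - 25.
Setting this to zero gives t = -5/3.

t = -5/3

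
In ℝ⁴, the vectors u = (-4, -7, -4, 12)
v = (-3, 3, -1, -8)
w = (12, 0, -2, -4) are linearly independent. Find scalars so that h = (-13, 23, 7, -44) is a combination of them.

h = -2u + 3v - w

Set up the augmented matrix [u | v | w | h] and row-reduce.
Back-substitution yields (c₁, c₂, c₃) = (-2, 3, -1).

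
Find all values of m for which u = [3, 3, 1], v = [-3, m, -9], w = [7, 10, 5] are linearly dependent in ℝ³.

m = -12

The vectors are dependent exactly when the determinant of the matrix with rows u, v, w vanishes.
Cofactor expansion gives det = 8*m + 96.
Solving 8*m + 96 = 0 yields m = -12.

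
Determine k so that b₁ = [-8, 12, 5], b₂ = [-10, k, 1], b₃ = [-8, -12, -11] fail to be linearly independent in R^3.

Dependence holds iff the 3×3 matrix [b₁ b₂ b₃] is singular.
Cofactor expansion gives det = 128*k - 912.
Solving 128*k - 912 = 0 yields k = 57/8.

k = 57/8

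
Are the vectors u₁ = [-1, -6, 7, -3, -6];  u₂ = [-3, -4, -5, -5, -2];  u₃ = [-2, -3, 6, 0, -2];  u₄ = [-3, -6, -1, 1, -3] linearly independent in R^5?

Place the vectors as rows of a 4×5 matrix and reduce to echelon form.
The reduction yields 4 nonzero rows, so the rank is 4.
Since rank = 4 (the number of vectors), the set is linearly independent.

linearly independent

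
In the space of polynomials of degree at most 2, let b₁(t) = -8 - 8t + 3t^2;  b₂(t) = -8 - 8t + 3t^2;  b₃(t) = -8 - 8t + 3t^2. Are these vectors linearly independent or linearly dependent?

Write each element as a coordinate vector in ℝ³ using {1, t, t^2}.
Form the 3×3 matrix with these as columns; its determinant is 0.
A zero determinant means the columns are linearly dependent.
Indeed b₁ - b₂ = 0.

linearly dependent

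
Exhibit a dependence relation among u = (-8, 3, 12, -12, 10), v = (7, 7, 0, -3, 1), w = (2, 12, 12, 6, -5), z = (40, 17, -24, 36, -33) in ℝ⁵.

Set up α₁u + … + α₄z = 0 and solve the homogeneous system.
A generator of the null space is (3, -2, -1, 1).

3u - 2v - w + z = 0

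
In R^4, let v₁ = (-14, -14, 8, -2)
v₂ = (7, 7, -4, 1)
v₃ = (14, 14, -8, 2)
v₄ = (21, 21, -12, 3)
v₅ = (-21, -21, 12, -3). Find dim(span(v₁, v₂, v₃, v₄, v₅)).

Put the 4×5 matrix [v₁|v₂|v₃|v₄|v₅] into echelon form.
Exactly 1 pivot survives; hence the rank is 1.
(With 5 elements in a 4-dimensional space the rank is at most 4.)

1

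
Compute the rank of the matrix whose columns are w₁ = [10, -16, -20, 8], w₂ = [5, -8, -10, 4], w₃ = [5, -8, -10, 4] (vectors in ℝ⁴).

1

Row-reduce the 3×4 matrix with these as rows.
The echelon form has 1 nonzero row, so the rank is 1.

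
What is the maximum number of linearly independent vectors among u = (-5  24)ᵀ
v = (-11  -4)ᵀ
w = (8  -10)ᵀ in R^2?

2

Row-reduce the 3×2 matrix with these as rows.
Reduction leaves 2 leading entries, giving rank 2.
(With 3 elements in a 2-dimensional space the rank is at most 2.)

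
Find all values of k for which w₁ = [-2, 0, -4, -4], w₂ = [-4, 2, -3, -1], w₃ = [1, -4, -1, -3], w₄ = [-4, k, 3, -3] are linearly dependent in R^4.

k = -32

The set is linearly dependent precisely when det[w₁; w₂; w₃; w₄] = 0.
Expanding, det = 8*k + 256.
This vanishes exactly when k = -32.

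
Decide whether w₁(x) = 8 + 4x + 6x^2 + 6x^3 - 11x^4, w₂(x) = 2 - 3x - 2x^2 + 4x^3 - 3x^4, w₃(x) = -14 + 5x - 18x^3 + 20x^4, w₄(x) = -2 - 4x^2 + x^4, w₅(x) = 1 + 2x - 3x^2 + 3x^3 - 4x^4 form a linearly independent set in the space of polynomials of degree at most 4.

linearly dependent

Write each element as a coordinate vector in ℝ⁵ using {1, x, …, x^4}.
Row-reduce the matrix whose columns are w₁, w₂, w₃, w₄, w₅.
The reduction yields 3 nonzero rows, so the rank is 3.
Since rank 3 < 5, the set is linearly dependent.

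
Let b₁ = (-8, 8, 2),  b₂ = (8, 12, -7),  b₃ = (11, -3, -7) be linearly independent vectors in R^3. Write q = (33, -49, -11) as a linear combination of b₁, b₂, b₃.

q = -2b₁ - 2b₂ + 3b₃

Write q = c₁b₁ + … + c₃b₃ and equate components.
Row-reducing the augmented matrix gives the unique coefficients (c₁, c₂, c₃) = (-2, -2, 3).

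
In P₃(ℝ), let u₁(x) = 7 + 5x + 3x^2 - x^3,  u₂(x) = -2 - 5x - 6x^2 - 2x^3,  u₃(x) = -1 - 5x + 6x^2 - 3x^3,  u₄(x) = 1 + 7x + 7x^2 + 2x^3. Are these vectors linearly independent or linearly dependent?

linearly independent

Write each element as a coordinate vector in ℝ⁴ using {1, x, …, x^3}.
Row-reduce the matrix whose columns are u₁, u₂, u₃, u₄.
The reduction yields 4 nonzero rows, so the rank is 4.
Since rank = 4 (the number of vectors), the set is linearly independent.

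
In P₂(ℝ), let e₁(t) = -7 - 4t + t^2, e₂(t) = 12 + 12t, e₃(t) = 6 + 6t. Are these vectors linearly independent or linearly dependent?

linearly dependent

Write each element as a coordinate vector in ℝ³ using {1, t, t^2}.
One vector is a scalar multiple of another, so the set is dependent.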